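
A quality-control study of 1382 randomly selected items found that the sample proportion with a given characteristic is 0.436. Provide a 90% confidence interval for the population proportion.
(0.414, 0.458)

Proportion CI:
SE = √(p̂(1-p̂)/n) = √(0.436 · 0.564 / 1382) = 0.01334

z* = 1.645
Margin = z* · SE = 1.645 · 0.01334 = 0.0219

CI: 0.436 ± 0.0219 = (0.414, 0.458)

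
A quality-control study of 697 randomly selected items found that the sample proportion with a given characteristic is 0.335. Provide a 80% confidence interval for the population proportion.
(0.312, 0.358)

Proportion CI:
SE = √(p̂(1-p̂)/n) = √(0.335 · 0.665 / 697) = 0.01788

z* = 1.282
Margin = z* · SE = 1.282 · 0.01788 = 0.0229

CI: 0.335 ± 0.0229 = (0.312, 0.358)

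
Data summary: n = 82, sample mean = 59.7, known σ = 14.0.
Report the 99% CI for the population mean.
(55.72, 63.68)

z-interval (σ known):
z* = 2.576 for 99% confidence

Margin of error = z* · σ/√n = 2.576 · 14.0/√82 = 3.98

CI: (59.7 - 3.98, 59.7 + 3.98) = (55.72, 63.68)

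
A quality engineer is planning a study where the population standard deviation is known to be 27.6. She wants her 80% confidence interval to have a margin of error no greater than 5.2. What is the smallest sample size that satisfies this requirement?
n ≥ 47

For margin E ≤ 5.2:
n ≥ (z* · σ / E)²
n ≥ (1.282 · 27.6 / 5.2)²
n ≥ 46.30

Minimum n = 47 (rounding up)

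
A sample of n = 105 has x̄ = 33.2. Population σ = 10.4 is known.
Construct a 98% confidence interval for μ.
(30.84, 35.56)

z-interval (σ known):
z* = 2.326 for 98% confidence

Margin of error = z* · σ/√n = 2.326 · 10.4/√105 = 2.36

CI: (33.2 - 2.36, 33.2 + 2.36) = (30.84, 35.56)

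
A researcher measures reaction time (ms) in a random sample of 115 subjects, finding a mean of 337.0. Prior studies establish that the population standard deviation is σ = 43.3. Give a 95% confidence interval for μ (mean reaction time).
(329.09, 344.91)

z-interval (σ known):
z* = 1.960 for 95% confidence

Margin of error = z* · σ/√n = 1.960 · 43.3/√115 = 7.91

CI: (337.0 - 7.91, 337.0 + 7.91) = (329.09, 344.91)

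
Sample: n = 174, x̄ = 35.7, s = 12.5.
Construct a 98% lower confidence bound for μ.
μ ≥ 33.74

Lower bound (one-sided):
t* = 2.069 (one-sided for 98%)
Lower bound = x̄ - t* · s/√n = 35.7 - 2.069 · 12.5/√174 = 33.74

We are 98% confident that μ ≥ 33.74.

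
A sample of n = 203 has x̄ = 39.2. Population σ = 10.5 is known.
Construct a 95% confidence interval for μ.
(37.76, 40.64)

z-interval (σ known):
z* = 1.960 for 95% confidence

Margin of error = z* · σ/√n = 1.960 · 10.5/√203 = 1.44

CI: (39.2 - 1.44, 39.2 + 1.44) = (37.76, 40.64)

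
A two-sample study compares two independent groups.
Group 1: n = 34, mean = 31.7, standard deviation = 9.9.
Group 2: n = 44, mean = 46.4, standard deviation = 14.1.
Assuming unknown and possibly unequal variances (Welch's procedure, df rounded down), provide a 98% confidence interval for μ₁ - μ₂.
(-21.17, -8.23)

Difference: x̄₁ - x̄₂ = -14.70
SE = √(s₁²/n₁ + s₂²/n₂) = √(9.9²/34 + 14.1²/44) = 2.7205
df = 75.39 → 75 (Welch–Satterthwaite, rounded down)
t* = 2.377

CI: -14.70 ± 2.377 · 2.7205 = -14.70 ± 6.47 = (-21.17, -8.23)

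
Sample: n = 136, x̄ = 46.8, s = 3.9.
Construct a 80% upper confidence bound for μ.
μ ≤ 47.08

Upper bound (one-sided):
t* = 0.844 (one-sided for 80%)
Upper bound = x̄ + t* · s/√n = 46.8 + 0.844 · 3.9/√136 = 47.08

We are 80% confident that μ ≤ 47.08.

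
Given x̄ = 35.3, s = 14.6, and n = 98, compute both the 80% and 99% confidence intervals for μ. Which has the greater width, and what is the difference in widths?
99% CI is wider by 3.94

df = 97
80% CI: t* = 1.290, (33.40, 37.20), width = 2 · t* · s/√n = 3.81
99% CI: t* = 2.627, (31.43, 39.17), width = 2 · t* · s/√n = 7.75

The 99% CI is wider by 7.75 - 3.81 = 3.94.
Higher confidence requires a wider interval.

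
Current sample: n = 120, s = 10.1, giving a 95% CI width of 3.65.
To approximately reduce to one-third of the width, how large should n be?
n ≈ 1080

CI width ∝ 1/√n
To reduce width by factor 3, need √n to grow by 3 → need 3² = 9 times as many samples.

Current: n = 120, width = 3.65
New: n = 1080, width ≈ 1.21

Width reduced by factor of 3.65/1.21 = 3.02.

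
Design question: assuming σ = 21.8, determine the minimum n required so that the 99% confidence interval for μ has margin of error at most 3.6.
n ≥ 244

For margin E ≤ 3.6:
n ≥ (z* · σ / E)²
n ≥ (2.576 · 21.8 / 3.6)²
n ≥ 243.33

Minimum n = 244 (rounding up)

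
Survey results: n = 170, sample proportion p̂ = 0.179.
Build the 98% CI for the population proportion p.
(0.111, 0.247)

Proportion CI:
SE = √(p̂(1-p̂)/n) = √(0.179 · 0.821 / 170) = 0.02940

z* = 2.326
Margin = z* · SE = 2.326 · 0.02940 = 0.0684

CI: 0.179 ± 0.0684 = (0.111, 0.247)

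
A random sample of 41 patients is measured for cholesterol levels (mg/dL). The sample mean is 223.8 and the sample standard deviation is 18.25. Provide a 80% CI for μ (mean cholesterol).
(220.09, 227.51)

t-interval (σ unknown):
df = n - 1 = 40
t* = 1.303 for 80% confidence

Margin of error = t* · s/√n = 1.303 · 18.25/√41 = 3.71

CI: (220.09, 227.51)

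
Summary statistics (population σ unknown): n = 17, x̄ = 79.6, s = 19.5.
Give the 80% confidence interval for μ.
(73.28, 85.92)

t-interval (σ unknown):
df = n - 1 = 16
t* = 1.337 for 80% confidence

Margin of error = t* · s/√n = 1.337 · 19.5/√17 = 6.32

CI: (73.28, 85.92)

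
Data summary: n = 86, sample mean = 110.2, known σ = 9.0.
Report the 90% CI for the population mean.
(108.60, 111.80)

z-interval (σ known):
z* = 1.645 for 90% confidence

Margin of error = z* · σ/√n = 1.645 · 9.0/√86 = 1.60

CI: (110.2 - 1.60, 110.2 + 1.60) = (108.60, 111.80)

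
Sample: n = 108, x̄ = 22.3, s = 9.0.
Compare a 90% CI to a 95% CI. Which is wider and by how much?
95% CI is wider by 0.56

df = 107
90% CI: t* = 1.659, (20.86, 23.74), width = 2 · t* · s/√n = 2.87
95% CI: t* = 1.982, (20.58, 24.02), width = 2 · t* · s/√n = 3.43

The 95% CI is wider by 3.43 - 2.87 = 0.56.
Higher confidence requires a wider interval.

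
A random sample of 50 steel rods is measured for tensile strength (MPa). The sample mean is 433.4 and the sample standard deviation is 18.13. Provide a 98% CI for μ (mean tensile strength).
(427.23, 439.57)

t-interval (σ unknown):
df = n - 1 = 49
t* = 2.405 for 98% confidence

Margin of error = t* · s/√n = 2.405 · 18.13/√50 = 6.17

CI: (427.23, 439.57)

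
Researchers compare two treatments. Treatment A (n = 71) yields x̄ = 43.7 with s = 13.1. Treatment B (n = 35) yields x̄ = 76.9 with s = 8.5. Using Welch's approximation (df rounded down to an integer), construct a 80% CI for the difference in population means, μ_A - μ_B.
(-35.93, -30.47)

Difference: x̄₁ - x̄₂ = -33.20
SE = √(s₁²/n₁ + s₂²/n₂) = √(13.1²/71 + 8.5²/35) = 2.1169
df = 96.18 → 96 (Welch–Satterthwaite, rounded down)
t* = 1.290

CI: -33.20 ± 1.290 · 2.1169 = -33.20 ± 2.73 = (-35.93, -30.47)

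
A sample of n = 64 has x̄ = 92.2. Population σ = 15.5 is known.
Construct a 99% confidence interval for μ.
(87.21, 97.19)

z-interval (σ known):
z* = 2.576 for 99% confidence

Margin of error = z* · σ/√n = 2.576 · 15.5/√64 = 4.99

CI: (92.2 - 4.99, 92.2 + 4.99) = (87.21, 97.19)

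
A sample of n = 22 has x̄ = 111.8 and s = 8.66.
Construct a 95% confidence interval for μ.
(107.96, 115.64)

t-interval (σ unknown):
df = n - 1 = 21
t* = 2.080 for 95% confidence

Margin of error = t* · s/√n = 2.080 · 8.66/√22 = 3.84

CI: (107.96, 115.64)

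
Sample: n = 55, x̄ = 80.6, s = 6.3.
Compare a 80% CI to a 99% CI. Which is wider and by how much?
99% CI is wider by 2.34

df = 54
80% CI: t* = 1.297, (79.50, 81.70), width = 2 · t* · s/√n = 2.20
99% CI: t* = 2.670, (78.33, 82.87), width = 2 · t* · s/√n = 4.54

The 99% CI is wider by 4.54 - 2.20 = 2.34.
Higher confidence requires a wider interval.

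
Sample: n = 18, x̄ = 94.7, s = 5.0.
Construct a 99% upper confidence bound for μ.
μ ≤ 97.73

Upper bound (one-sided):
t* = 2.567 (one-sided for 99%)
Upper bound = x̄ + t* · s/√n = 94.7 + 2.567 · 5.0/√18 = 97.73

We are 99% confident that μ ≤ 97.73.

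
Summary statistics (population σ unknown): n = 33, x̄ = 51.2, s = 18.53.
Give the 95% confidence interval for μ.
(44.63, 57.77)

t-interval (σ unknown):
df = n - 1 = 32
t* = 2.037 for 95% confidence

Margin of error = t* · s/√n = 2.037 · 18.53/√33 = 6.57

CI: (44.63, 57.77)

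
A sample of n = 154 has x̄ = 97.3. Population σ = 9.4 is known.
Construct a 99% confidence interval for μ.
(95.35, 99.25)

z-interval (σ known):
z* = 2.576 for 99% confidence

Margin of error = z* · σ/√n = 2.576 · 9.4/√154 = 1.95

CI: (97.3 - 1.95, 97.3 + 1.95) = (95.35, 99.25)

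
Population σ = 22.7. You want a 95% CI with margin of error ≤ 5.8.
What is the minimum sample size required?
n ≥ 59

For margin E ≤ 5.8:
n ≥ (z* · σ / E)²
n ≥ (1.960 · 22.7 / 5.8)²
n ≥ 58.84

Minimum n = 59 (rounding up)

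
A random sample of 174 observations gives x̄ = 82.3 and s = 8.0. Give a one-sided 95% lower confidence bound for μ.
μ ≥ 81.30

Lower bound (one-sided):
t* = 1.654 (one-sided for 95%)
Lower bound = x̄ - t* · s/√n = 82.3 - 1.654 · 8.0/√174 = 81.30

We are 95% confident that μ ≥ 81.30.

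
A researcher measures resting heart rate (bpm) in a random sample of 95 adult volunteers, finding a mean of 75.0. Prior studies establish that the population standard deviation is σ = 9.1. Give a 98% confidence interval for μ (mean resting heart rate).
(72.83, 77.17)

z-interval (σ known):
z* = 2.326 for 98% confidence

Margin of error = z* · σ/√n = 2.326 · 9.1/√95 = 2.17

CI: (75.0 - 2.17, 75.0 + 2.17) = (72.83, 77.17)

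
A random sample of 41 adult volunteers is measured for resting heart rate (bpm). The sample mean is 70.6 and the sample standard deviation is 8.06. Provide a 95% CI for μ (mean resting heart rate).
(68.06, 73.14)

t-interval (σ unknown):
df = n - 1 = 40
t* = 2.021 for 95% confidence

Margin of error = t* · s/√n = 2.021 · 8.06/√41 = 2.54

CI: (68.06, 73.14)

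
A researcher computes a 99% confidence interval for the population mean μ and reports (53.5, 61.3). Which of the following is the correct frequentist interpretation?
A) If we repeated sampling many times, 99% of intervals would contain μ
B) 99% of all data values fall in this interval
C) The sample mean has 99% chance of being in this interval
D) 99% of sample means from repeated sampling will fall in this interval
A

A) Correct — this is the frequentist long-run coverage interpretation.
B) Wrong — a CI is about the parameter μ, not individual data values.
C) Wrong — x̄ is observed and sits in the interval by construction.
D) Wrong — coverage applies to intervals containing μ, not to future x̄ values.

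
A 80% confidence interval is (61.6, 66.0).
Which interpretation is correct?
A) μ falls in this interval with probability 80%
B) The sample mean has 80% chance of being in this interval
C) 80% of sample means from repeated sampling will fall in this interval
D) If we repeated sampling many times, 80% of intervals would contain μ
D

A) Wrong — μ is fixed; the randomness lives in the interval, not in μ.
B) Wrong — x̄ is observed and sits in the interval by construction.
C) Wrong — coverage applies to intervals containing μ, not to future x̄ values.
D) Correct — this is the frequentist long-run coverage interpretation.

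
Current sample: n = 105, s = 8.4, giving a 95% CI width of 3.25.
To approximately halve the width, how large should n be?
n ≈ 420

CI width ∝ 1/√n
To reduce width by factor 2, need √n to grow by 2 → need 2² = 4 times as many samples.

Current: n = 105, width = 3.25
New: n = 420, width ≈ 1.61

Width reduced by factor of 3.25/1.61 = 2.02.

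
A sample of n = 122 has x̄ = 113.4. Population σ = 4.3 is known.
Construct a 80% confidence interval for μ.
(112.90, 113.90)

z-interval (σ known):
z* = 1.282 for 80% confidence

Margin of error = z* · σ/√n = 1.282 · 4.3/√122 = 0.50

CI: (113.4 - 0.50, 113.4 + 0.50) = (112.90, 113.90)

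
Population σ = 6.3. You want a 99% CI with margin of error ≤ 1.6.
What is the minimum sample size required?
n ≥ 103

For margin E ≤ 1.6:
n ≥ (z* · σ / E)²
n ≥ (2.576 · 6.3 / 1.6)²
n ≥ 102.88

Minimum n = 103 (rounding up)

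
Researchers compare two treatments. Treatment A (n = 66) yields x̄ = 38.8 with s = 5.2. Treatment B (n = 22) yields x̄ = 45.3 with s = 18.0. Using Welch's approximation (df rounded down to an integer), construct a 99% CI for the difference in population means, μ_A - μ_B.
(-17.47, 4.47)

Difference: x̄₁ - x̄₂ = -6.50
SE = √(s₁²/n₁ + s₂²/n₂) = √(5.2²/66 + 18.0²/22) = 3.8906
df = 22.18 → 22 (Welch–Satterthwaite, rounded down)
t* = 2.819

CI: -6.50 ± 2.819 · 3.8906 = -6.50 ± 10.97 = (-17.47, 4.47)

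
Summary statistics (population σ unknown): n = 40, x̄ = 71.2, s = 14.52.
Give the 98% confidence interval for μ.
(65.63, 76.77)

t-interval (σ unknown):
df = n - 1 = 39
t* = 2.426 for 98% confidence

Margin of error = t* · s/√n = 2.426 · 14.52/√40 = 5.57

CI: (65.63, 76.77)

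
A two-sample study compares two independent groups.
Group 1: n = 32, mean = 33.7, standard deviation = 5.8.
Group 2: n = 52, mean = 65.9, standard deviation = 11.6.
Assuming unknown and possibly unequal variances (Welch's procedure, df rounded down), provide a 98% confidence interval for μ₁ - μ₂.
(-36.73, -27.67)

Difference: x̄₁ - x̄₂ = -32.20
SE = √(s₁²/n₁ + s₂²/n₂) = √(5.8²/32 + 11.6²/52) = 1.9076
df = 79.32 → 79 (Welch–Satterthwaite, rounded down)
t* = 2.374

CI: -32.20 ± 2.374 · 1.9076 = -32.20 ± 4.53 = (-36.73, -27.67)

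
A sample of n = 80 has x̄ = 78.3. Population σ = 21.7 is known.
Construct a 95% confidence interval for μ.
(73.54, 83.06)

z-interval (σ known):
z* = 1.960 for 95% confidence

Margin of error = z* · σ/√n = 1.960 · 21.7/√80 = 4.76

CI: (78.3 - 4.76, 78.3 + 4.76) = (73.54, 83.06)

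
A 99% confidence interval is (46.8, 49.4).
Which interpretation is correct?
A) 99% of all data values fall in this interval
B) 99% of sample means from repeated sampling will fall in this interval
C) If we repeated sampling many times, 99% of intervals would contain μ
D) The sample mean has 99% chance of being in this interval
C

A) Wrong — a CI is about the parameter μ, not individual data values.
B) Wrong — coverage applies to intervals containing μ, not to future x̄ values.
C) Correct — this is the frequentist long-run coverage interpretation.
D) Wrong — x̄ is observed and sits in the interval by construction.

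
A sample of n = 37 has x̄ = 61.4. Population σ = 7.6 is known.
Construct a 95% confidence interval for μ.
(58.95, 63.85)

z-interval (σ known):
z* = 1.960 for 95% confidence

Margin of error = z* · σ/√n = 1.960 · 7.6/√37 = 2.45

CI: (61.4 - 2.45, 61.4 + 2.45) = (58.95, 63.85)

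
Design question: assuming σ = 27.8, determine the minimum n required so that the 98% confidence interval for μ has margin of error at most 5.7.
n ≥ 129

For margin E ≤ 5.7:
n ≥ (z* · σ / E)²
n ≥ (2.326 · 27.8 / 5.7)²
n ≥ 128.69

Minimum n = 129 (rounding up)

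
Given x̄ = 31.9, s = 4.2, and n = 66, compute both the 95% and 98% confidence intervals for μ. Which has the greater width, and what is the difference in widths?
98% CI is wider by 0.41

df = 65
95% CI: t* = 1.997, (30.87, 32.93), width = 2 · t* · s/√n = 2.06
98% CI: t* = 2.385, (30.67, 33.13), width = 2 · t* · s/√n = 2.47

The 98% CI is wider by 2.47 - 2.06 = 0.41.
Higher confidence requires a wider interval.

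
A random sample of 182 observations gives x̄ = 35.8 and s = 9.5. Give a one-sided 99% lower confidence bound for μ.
μ ≥ 34.15

Lower bound (one-sided):
t* = 2.347 (one-sided for 99%)
Lower bound = x̄ - t* · s/√n = 35.8 - 2.347 · 9.5/√182 = 34.15

We are 99% confident that μ ≥ 34.15.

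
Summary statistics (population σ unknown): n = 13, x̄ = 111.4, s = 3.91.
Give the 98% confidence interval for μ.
(108.49, 114.31)

t-interval (σ unknown):
df = n - 1 = 12
t* = 2.681 for 98% confidence

Margin of error = t* · s/√n = 2.681 · 3.91/√13 = 2.91

CI: (108.49, 114.31)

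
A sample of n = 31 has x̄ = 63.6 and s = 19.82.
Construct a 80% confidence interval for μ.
(58.94, 68.26)

t-interval (σ unknown):
df = n - 1 = 30
t* = 1.310 for 80% confidence

Margin of error = t* · s/√n = 1.310 · 19.82/√31 = 4.66

CI: (58.94, 68.26)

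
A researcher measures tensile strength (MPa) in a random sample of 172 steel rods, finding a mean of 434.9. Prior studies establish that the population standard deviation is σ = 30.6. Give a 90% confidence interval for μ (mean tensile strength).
(431.06, 438.74)

z-interval (σ known):
z* = 1.645 for 90% confidence

Margin of error = z* · σ/√n = 1.645 · 30.6/√172 = 3.84

CI: (434.9 - 3.84, 434.9 + 3.84) = (431.06, 438.74)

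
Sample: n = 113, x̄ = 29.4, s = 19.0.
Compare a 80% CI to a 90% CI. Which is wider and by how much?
90% CI is wider by 1.32

df = 112
80% CI: t* = 1.289, (27.10, 31.70), width = 2 · t* · s/√n = 4.61
90% CI: t* = 1.659, (26.43, 32.37), width = 2 · t* · s/√n = 5.93

The 90% CI is wider by 5.93 - 4.61 = 1.32.
Higher confidence requires a wider interval.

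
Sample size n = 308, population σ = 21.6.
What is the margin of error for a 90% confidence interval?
Margin of error = 2.02

Margin of error = z* · σ/√n
= 1.645 · 21.6/√308
= 1.645 · 21.6/17.5499
= 2.02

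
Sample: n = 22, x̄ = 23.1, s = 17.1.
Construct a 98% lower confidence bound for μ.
μ ≥ 15.12

Lower bound (one-sided):
t* = 2.189 (one-sided for 98%)
Lower bound = x̄ - t* · s/√n = 23.1 - 2.189 · 17.1/√22 = 15.12

We are 98% confident that μ ≥ 15.12.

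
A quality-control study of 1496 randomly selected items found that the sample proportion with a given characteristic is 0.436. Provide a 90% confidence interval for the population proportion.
(0.415, 0.457)

Proportion CI:
SE = √(p̂(1-p̂)/n) = √(0.436 · 0.564 / 1496) = 0.01282

z* = 1.645
Margin = z* · SE = 1.645 · 0.01282 = 0.0211

CI: 0.436 ± 0.0211 = (0.415, 0.457)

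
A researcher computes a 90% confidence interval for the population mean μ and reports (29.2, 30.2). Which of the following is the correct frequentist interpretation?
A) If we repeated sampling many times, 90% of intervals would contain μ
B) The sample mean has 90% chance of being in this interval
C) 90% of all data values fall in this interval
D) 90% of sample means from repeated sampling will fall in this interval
A

A) Correct — this is the frequentist long-run coverage interpretation.
B) Wrong — x̄ is observed and sits in the interval by construction.
C) Wrong — a CI is about the parameter μ, not individual data values.
D) Wrong — coverage applies to intervals containing μ, not to future x̄ values.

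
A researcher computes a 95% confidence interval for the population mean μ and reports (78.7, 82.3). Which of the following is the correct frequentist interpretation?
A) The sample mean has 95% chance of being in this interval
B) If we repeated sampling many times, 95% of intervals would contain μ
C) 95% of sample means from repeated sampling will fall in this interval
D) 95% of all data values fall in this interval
B

A) Wrong — x̄ is observed and sits in the interval by construction.
B) Correct — this is the frequentist long-run coverage interpretation.
C) Wrong — coverage applies to intervals containing μ, not to future x̄ values.
D) Wrong — a CI is about the parameter μ, not individual data values.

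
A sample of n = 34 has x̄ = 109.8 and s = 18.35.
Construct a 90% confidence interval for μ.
(104.48, 115.12)

t-interval (σ unknown):
df = n - 1 = 33
t* = 1.692 for 90% confidence

Margin of error = t* · s/√n = 1.692 · 18.35/√34 = 5.32

CI: (104.48, 115.12)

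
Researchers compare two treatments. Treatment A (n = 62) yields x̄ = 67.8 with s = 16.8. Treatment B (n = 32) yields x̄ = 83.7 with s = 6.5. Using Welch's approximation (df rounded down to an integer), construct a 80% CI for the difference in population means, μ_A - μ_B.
(-19.03, -12.77)

Difference: x̄₁ - x̄₂ = -15.90
SE = √(s₁²/n₁ + s₂²/n₂) = √(16.8²/62 + 6.5²/32) = 2.4233
df = 87.10 → 87 (Welch–Satterthwaite, rounded down)
t* = 1.291

CI: -15.90 ± 1.291 · 2.4233 = -15.90 ± 3.13 = (-19.03, -12.77)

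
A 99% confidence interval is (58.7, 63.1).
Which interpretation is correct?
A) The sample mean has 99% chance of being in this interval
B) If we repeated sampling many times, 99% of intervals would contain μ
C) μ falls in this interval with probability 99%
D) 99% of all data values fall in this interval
B

A) Wrong — x̄ is observed and sits in the interval by construction.
B) Correct — this is the frequentist long-run coverage interpretation.
C) Wrong — μ is fixed; the randomness lives in the interval, not in μ.
D) Wrong — a CI is about the parameter μ, not individual data values.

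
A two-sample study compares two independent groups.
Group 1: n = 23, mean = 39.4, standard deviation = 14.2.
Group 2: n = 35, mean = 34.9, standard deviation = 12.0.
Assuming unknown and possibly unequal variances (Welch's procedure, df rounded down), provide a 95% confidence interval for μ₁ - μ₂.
(-2.75, 11.75)

Difference: x̄₁ - x̄₂ = 4.50
SE = √(s₁²/n₁ + s₂²/n₂) = √(14.2²/23 + 12.0²/35) = 3.5890
df = 41.57 → 41 (Welch–Satterthwaite, rounded down)
t* = 2.020

CI: 4.50 ± 2.020 · 3.5890 = 4.50 ± 7.25 = (-2.75, 11.75)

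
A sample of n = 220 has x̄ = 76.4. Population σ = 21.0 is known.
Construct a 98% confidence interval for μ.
(73.11, 79.69)

z-interval (σ known):
z* = 2.326 for 98% confidence

Margin of error = z* · σ/√n = 2.326 · 21.0/√220 = 3.29

CI: (76.4 - 3.29, 76.4 + 3.29) = (73.11, 79.69)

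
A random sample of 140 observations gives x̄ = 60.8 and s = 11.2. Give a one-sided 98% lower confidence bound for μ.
μ ≥ 58.84

Lower bound (one-sided):
t* = 2.073 (one-sided for 98%)
Lower bound = x̄ - t* · s/√n = 60.8 - 2.073 · 11.2/√140 = 58.84

We are 98% confident that μ ≥ 58.84.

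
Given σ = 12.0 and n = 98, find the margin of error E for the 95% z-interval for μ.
Margin of error = 2.38

Margin of error = z* · σ/√n
= 1.960 · 12.0/√98
= 1.960 · 12.0/9.8995
= 2.38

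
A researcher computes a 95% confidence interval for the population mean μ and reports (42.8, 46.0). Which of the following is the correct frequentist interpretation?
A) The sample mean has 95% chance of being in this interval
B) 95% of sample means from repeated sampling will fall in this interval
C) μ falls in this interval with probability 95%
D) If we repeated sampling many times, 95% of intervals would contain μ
D

A) Wrong — x̄ is observed and sits in the interval by construction.
B) Wrong — coverage applies to intervals containing μ, not to future x̄ values.
C) Wrong — μ is fixed; the randomness lives in the interval, not in μ.
D) Correct — this is the frequentist long-run coverage interpretation.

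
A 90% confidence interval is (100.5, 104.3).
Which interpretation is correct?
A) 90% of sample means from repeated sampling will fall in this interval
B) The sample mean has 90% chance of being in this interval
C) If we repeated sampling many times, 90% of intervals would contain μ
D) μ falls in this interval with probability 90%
C

A) Wrong — coverage applies to intervals containing μ, not to future x̄ values.
B) Wrong — x̄ is observed and sits in the interval by construction.
C) Correct — this is the frequentist long-run coverage interpretation.
D) Wrong — μ is fixed; the randomness lives in the interval, not in μ.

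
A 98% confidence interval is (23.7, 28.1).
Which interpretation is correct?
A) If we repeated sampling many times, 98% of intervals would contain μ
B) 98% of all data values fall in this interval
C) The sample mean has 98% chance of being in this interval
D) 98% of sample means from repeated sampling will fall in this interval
A

A) Correct — this is the frequentist long-run coverage interpretation.
B) Wrong — a CI is about the parameter μ, not individual data values.
C) Wrong — x̄ is observed and sits in the interval by construction.
D) Wrong — coverage applies to intervals containing μ, not to future x̄ values.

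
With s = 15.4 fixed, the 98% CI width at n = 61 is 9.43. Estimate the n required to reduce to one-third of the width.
n ≈ 549

CI width ∝ 1/√n
To reduce width by factor 3, need √n to grow by 3 → need 3² = 9 times as many samples.

Current: n = 61, width = 9.43
New: n = 549, width ≈ 3.07

Width reduced by factor of 9.43/3.07 = 3.07.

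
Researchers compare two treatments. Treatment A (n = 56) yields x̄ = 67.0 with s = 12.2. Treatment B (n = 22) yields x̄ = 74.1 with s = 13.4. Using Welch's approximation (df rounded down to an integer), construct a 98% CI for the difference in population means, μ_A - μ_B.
(-15.12, 0.92)

Difference: x̄₁ - x̄₂ = -7.10
SE = √(s₁²/n₁ + s₂²/n₂) = √(12.2²/56 + 13.4²/22) = 3.2893
df = 35.47 → 35 (Welch–Satterthwaite, rounded down)
t* = 2.438

CI: -7.10 ± 2.438 · 3.2893 = -7.10 ± 8.02 = (-15.12, 0.92)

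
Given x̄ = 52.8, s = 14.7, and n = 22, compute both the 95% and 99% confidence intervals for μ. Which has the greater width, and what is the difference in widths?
99% CI is wider by 4.70

df = 21
95% CI: t* = 2.080, (46.28, 59.32), width = 2 · t* · s/√n = 13.04
99% CI: t* = 2.831, (43.93, 61.67), width = 2 · t* · s/√n = 17.74

The 99% CI is wider by 17.74 - 13.04 = 4.70.
Higher confidence requires a wider interval.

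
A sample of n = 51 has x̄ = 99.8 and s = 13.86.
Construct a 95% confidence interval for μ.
(95.90, 103.70)

t-interval (σ unknown):
df = n - 1 = 50
t* = 2.009 for 95% confidence

Margin of error = t* · s/√n = 2.009 · 13.86/√51 = 3.90

CI: (95.90, 103.70)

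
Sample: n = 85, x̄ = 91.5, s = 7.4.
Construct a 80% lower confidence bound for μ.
μ ≥ 90.82

Lower bound (one-sided):
t* = 0.846 (one-sided for 80%)
Lower bound = x̄ - t* · s/√n = 91.5 - 0.846 · 7.4/√85 = 90.82

We are 80% confident that μ ≥ 90.82.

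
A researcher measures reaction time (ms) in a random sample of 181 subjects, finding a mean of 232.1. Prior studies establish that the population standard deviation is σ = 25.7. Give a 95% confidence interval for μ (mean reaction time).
(228.36, 235.84)

z-interval (σ known):
z* = 1.960 for 95% confidence

Margin of error = z* · σ/√n = 1.960 · 25.7/√181 = 3.74

CI: (232.1 - 3.74, 232.1 + 3.74) = (228.36, 235.84)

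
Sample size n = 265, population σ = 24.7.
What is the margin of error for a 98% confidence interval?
Margin of error = 3.53

Margin of error = z* · σ/√n
= 2.326 · 24.7/√265
= 2.326 · 24.7/16.2788
= 3.53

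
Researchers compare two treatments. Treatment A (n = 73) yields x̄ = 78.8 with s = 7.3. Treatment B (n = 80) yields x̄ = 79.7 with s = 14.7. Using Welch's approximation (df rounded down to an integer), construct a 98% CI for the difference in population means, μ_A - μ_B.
(-5.27, 3.47)

Difference: x̄₁ - x̄₂ = -0.90
SE = √(s₁²/n₁ + s₂²/n₂) = √(7.3²/73 + 14.7²/80) = 1.8523
df = 118.01 → 118 (Welch–Satterthwaite, rounded down)
t* = 2.358

CI: -0.90 ± 2.358 · 1.8523 = -0.90 ± 4.37 = (-5.27, 3.47)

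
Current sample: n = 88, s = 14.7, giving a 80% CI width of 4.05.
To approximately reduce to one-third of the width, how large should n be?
n ≈ 792

CI width ∝ 1/√n
To reduce width by factor 3, need √n to grow by 3 → need 3² = 9 times as many samples.

Current: n = 88, width = 4.05
New: n = 792, width ≈ 1.34

Width reduced by factor of 4.05/1.34 = 3.02.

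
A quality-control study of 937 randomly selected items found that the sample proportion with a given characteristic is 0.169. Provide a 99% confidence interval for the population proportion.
(0.137, 0.201)

Proportion CI:
SE = √(p̂(1-p̂)/n) = √(0.169 · 0.831 / 937) = 0.01224

z* = 2.576
Margin = z* · SE = 2.576 · 0.01224 = 0.0315

CI: 0.169 ± 0.0315 = (0.137, 0.201)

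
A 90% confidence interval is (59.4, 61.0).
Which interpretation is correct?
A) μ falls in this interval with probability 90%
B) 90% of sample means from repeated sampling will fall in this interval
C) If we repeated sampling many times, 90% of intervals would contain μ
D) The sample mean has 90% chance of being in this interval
C

A) Wrong — μ is fixed; the randomness lives in the interval, not in μ.
B) Wrong — coverage applies to intervals containing μ, not to future x̄ values.
C) Correct — this is the frequentist long-run coverage interpretation.
D) Wrong — x̄ is observed and sits in the interval by construction.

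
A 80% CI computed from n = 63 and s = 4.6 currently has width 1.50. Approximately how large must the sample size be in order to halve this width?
n ≈ 252

CI width ∝ 1/√n
To reduce width by factor 2, need √n to grow by 2 → need 2² = 4 times as many samples.

Current: n = 63, width = 1.50
New: n = 252, width ≈ 0.74

Width reduced by factor of 1.50/0.74 = 2.03.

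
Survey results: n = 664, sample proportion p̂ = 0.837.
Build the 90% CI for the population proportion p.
(0.813, 0.861)

Proportion CI:
SE = √(p̂(1-p̂)/n) = √(0.837 · 0.163 / 664) = 0.01433

z* = 1.645
Margin = z* · SE = 1.645 · 0.01433 = 0.0236

CI: 0.837 ± 0.0236 = (0.813, 0.861)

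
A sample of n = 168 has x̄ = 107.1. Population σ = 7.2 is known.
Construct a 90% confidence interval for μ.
(106.19, 108.01)

z-interval (σ known):
z* = 1.645 for 90% confidence

Margin of error = z* · σ/√n = 1.645 · 7.2/√168 = 0.91

CI: (107.1 - 0.91, 107.1 + 0.91) = (106.19, 108.01)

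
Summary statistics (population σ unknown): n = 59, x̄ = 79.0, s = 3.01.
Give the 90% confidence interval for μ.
(78.34, 79.66)

t-interval (σ unknown):
df = n - 1 = 58
t* = 1.672 for 90% confidence

Margin of error = t* · s/√n = 1.672 · 3.01/√59 = 0.66

CI: (78.34, 79.66)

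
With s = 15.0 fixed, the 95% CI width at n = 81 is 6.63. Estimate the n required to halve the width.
n ≈ 324

CI width ∝ 1/√n
To reduce width by factor 2, need √n to grow by 2 → need 2² = 4 times as many samples.

Current: n = 81, width = 6.63
New: n = 324, width ≈ 3.28

Width reduced by factor of 6.63/3.28 = 2.02.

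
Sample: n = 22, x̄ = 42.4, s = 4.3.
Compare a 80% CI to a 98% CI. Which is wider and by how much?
98% CI is wider by 2.19

df = 21
80% CI: t* = 1.323, (41.19, 43.61), width = 2 · t* · s/√n = 2.43
98% CI: t* = 2.518, (40.09, 44.71), width = 2 · t* · s/√n = 4.62

The 98% CI is wider by 4.62 - 2.43 = 2.19.
Higher confidence requires a wider interval.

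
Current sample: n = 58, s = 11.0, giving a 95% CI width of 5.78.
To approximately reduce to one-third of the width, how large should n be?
n ≈ 522

CI width ∝ 1/√n
To reduce width by factor 3, need √n to grow by 3 → need 3² = 9 times as many samples.

Current: n = 58, width = 5.78
New: n = 522, width ≈ 1.89

Width reduced by factor of 5.78/1.89 = 3.06.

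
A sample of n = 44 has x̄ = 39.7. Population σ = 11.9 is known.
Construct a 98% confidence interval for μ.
(35.53, 43.87)

z-interval (σ known):
z* = 2.326 for 98% confidence

Margin of error = z* · σ/√n = 2.326 · 11.9/√44 = 4.17

CI: (39.7 - 4.17, 39.7 + 4.17) = (35.53, 43.87)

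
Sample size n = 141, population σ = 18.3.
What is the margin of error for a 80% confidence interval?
Margin of error = 1.98

Margin of error = z* · σ/√n
= 1.282 · 18.3/√141
= 1.282 · 18.3/11.8743
= 1.98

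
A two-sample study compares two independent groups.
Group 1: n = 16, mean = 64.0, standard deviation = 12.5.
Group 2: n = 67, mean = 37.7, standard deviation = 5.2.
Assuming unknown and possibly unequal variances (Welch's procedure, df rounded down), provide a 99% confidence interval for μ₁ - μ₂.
(16.99, 35.61)

Difference: x̄₁ - x̄₂ = 26.30
SE = √(s₁²/n₁ + s₂²/n₂) = √(12.5²/16 + 5.2²/67) = 3.1889
df = 16.26 → 16 (Welch–Satterthwaite, rounded down)
t* = 2.921

CI: 26.30 ± 2.921 · 3.1889 = 26.30 ± 9.31 = (16.99, 35.61)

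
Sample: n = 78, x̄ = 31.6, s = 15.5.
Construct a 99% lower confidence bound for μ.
μ ≥ 27.43

Lower bound (one-sided):
t* = 2.376 (one-sided for 99%)
Lower bound = x̄ - t* · s/√n = 31.6 - 2.376 · 15.5/√78 = 27.43

We are 99% confident that μ ≥ 27.43.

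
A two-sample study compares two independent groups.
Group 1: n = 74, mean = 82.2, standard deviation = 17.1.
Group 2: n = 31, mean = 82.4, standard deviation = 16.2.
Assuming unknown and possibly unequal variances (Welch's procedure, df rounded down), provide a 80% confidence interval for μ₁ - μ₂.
(-4.77, 4.37)

Difference: x̄₁ - x̄₂ = -0.20
SE = √(s₁²/n₁ + s₂²/n₂) = √(17.1²/74 + 16.2²/31) = 3.5238
df = 59.24 → 59 (Welch–Satterthwaite, rounded down)
t* = 1.296

CI: -0.20 ± 1.296 · 3.5238 = -0.20 ± 4.57 = (-4.77, 4.37)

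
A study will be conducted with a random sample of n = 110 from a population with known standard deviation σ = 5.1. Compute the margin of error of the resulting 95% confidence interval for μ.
Margin of error = 0.95

Margin of error = z* · σ/√n
= 1.960 · 5.1/√110
= 1.960 · 5.1/10.4881
= 0.95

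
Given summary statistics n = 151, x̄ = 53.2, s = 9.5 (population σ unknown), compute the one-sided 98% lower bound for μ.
μ ≥ 51.60

Lower bound (one-sided):
t* = 2.072 (one-sided for 98%)
Lower bound = x̄ - t* · s/√n = 53.2 - 2.072 · 9.5/√151 = 51.60

We are 98% confident that μ ≥ 51.60.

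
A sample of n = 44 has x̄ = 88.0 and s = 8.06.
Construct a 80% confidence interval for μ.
(86.42, 89.58)

t-interval (σ unknown):
df = n - 1 = 43
t* = 1.302 for 80% confidence

Margin of error = t* · s/√n = 1.302 · 8.06/√44 = 1.58

CI: (86.42, 89.58)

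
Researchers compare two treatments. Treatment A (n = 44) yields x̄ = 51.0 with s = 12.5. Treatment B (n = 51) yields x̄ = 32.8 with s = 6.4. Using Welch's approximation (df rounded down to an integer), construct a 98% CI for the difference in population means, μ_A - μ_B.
(13.21, 23.19)

Difference: x̄₁ - x̄₂ = 18.20
SE = √(s₁²/n₁ + s₂²/n₂) = √(12.5²/44 + 6.4²/51) = 2.0867
df = 61.93 → 61 (Welch–Satterthwaite, rounded down)
t* = 2.389

CI: 18.20 ± 2.389 · 2.0867 = 18.20 ± 4.99 = (13.21, 23.19)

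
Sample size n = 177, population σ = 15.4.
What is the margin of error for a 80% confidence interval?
Margin of error = 1.48

Margin of error = z* · σ/√n
= 1.282 · 15.4/√177
= 1.282 · 15.4/13.3041
= 1.48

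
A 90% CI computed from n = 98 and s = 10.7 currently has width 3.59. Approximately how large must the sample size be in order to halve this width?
n ≈ 392

CI width ∝ 1/√n
To reduce width by factor 2, need √n to grow by 2 → need 2² = 4 times as many samples.

Current: n = 98, width = 3.59
New: n = 392, width ≈ 1.78

Width reduced by factor of 3.59/1.78 = 2.02.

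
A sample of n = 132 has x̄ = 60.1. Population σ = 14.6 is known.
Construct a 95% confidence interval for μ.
(57.61, 62.59)

z-interval (σ known):
z* = 1.960 for 95% confidence

Margin of error = z* · σ/√n = 1.960 · 14.6/√132 = 2.49

CI: (60.1 - 2.49, 60.1 + 2.49) = (57.61, 62.59)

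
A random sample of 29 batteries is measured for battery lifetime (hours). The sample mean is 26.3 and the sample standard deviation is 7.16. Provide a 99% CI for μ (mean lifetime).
(22.63, 29.97)

t-interval (σ unknown):
df = n - 1 = 28
t* = 2.763 for 99% confidence

Margin of error = t* · s/√n = 2.763 · 7.16/√29 = 3.67

CI: (22.63, 29.97)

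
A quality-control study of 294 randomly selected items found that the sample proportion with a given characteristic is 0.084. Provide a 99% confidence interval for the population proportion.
(0.042, 0.126)

Proportion CI:
SE = √(p̂(1-p̂)/n) = √(0.084 · 0.916 / 294) = 0.01618

z* = 2.576
Margin = z* · SE = 2.576 · 0.01618 = 0.0417

CI: 0.084 ± 0.0417 = (0.042, 0.126)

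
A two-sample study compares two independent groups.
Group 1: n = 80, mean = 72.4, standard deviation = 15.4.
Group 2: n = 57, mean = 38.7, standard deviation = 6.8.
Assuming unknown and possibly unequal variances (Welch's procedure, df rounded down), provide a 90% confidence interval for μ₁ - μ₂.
(30.48, 36.92)

Difference: x̄₁ - x̄₂ = 33.70
SE = √(s₁²/n₁ + s₂²/n₂) = √(15.4²/80 + 6.8²/57) = 1.9431
df = 115.91 → 115 (Welch–Satterthwaite, rounded down)
t* = 1.658

CI: 33.70 ± 1.658 · 1.9431 = 33.70 ± 3.22 = (30.48, 36.92)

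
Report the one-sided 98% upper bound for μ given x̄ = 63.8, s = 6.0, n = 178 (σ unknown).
μ ≤ 64.73

Upper bound (one-sided):
t* = 2.069 (one-sided for 98%)
Upper bound = x̄ + t* · s/√n = 63.8 + 2.069 · 6.0/√178 = 64.73

We are 98% confident that μ ≤ 64.73.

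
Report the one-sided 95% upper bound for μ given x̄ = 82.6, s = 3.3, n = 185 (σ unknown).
μ ≤ 83.00

Upper bound (one-sided):
t* = 1.653 (one-sided for 95%)
Upper bound = x̄ + t* · s/√n = 82.6 + 1.653 · 3.3/√185 = 83.00

We are 95% confident that μ ≤ 83.00.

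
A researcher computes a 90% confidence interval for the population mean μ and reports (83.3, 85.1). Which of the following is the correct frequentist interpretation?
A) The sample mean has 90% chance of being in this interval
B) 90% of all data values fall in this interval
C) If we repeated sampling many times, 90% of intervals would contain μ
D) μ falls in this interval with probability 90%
C

A) Wrong — x̄ is observed and sits in the interval by construction.
B) Wrong — a CI is about the parameter μ, not individual data values.
C) Correct — this is the frequentist long-run coverage interpretation.
D) Wrong — μ is fixed; the randomness lives in the interval, not in μ.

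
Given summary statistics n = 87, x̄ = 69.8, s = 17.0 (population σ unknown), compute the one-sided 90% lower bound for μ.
μ ≥ 67.45

Lower bound (one-sided):
t* = 1.291 (one-sided for 90%)
Lower bound = x̄ - t* · s/√n = 69.8 - 1.291 · 17.0/√87 = 67.45

We are 90% confident that μ ≥ 67.45.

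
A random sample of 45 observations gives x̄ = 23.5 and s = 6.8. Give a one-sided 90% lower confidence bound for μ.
μ ≥ 22.18

Lower bound (one-sided):
t* = 1.301 (one-sided for 90%)
Lower bound = x̄ - t* · s/√n = 23.5 - 1.301 · 6.8/√45 = 22.18

We are 90% confident that μ ≥ 22.18.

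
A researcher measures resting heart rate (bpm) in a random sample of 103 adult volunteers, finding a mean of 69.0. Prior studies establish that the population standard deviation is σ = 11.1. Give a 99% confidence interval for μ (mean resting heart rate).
(66.18, 71.82)

z-interval (σ known):
z* = 2.576 for 99% confidence

Margin of error = z* · σ/√n = 2.576 · 11.1/√103 = 2.82

CI: (69.0 - 2.82, 69.0 + 2.82) = (66.18, 71.82)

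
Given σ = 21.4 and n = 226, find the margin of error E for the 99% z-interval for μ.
Margin of error = 3.67

Margin of error = z* · σ/√n
= 2.576 · 21.4/√226
= 2.576 · 21.4/15.0333
= 3.67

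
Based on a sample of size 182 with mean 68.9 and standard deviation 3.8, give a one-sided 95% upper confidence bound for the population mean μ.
μ ≤ 69.37

Upper bound (one-sided):
t* = 1.653 (one-sided for 95%)
Upper bound = x̄ + t* · s/√n = 68.9 + 1.653 · 3.8/√182 = 69.37

We are 95% confident that μ ≤ 69.37.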